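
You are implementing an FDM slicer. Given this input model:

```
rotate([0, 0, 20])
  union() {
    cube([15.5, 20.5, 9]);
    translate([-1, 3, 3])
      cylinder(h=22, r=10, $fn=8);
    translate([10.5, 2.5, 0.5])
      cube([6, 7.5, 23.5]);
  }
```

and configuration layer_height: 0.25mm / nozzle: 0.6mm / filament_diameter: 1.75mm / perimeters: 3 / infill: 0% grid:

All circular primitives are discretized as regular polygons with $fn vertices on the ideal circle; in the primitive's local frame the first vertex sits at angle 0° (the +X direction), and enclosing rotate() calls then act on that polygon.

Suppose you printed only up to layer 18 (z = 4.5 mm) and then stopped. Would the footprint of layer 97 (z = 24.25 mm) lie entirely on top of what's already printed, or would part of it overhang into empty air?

entirely on top

Compare the two slices. At z = 4.5: the cube is present — its section is the full 15.5×20.5 rectangle (area 317.75 mm²); the r=10 cylinder at (-1, 3) contributes a regular 8-gon of circumradius 10 (area = (8/2)·10.000²·sin(360°/8) = 282.84 mm²); the cube at (10.5, 2.5) is present — its section is the full 6×7.5 rectangle (area 45.00 mm²); Merging all regions: the regions partially overlap — summed areas 645.59 mm² minus the doubly-counted overlap 123.55 mm² gives 522.04 mm² — area = 522.04 mm²; (rotated 20° about Z; rotation is an isometry so areas/perimeters/island counts are preserved). At z = 24.25: the cube is not intersected at this z (z outside [0, 9]); the cylinder at (-1, 3): section is a regular 8-gon, circumradius r=10 (area = (8/2)·10.000²·sin(360°/8) = 282.84 mm²); the cube at (10.5, 2.5) does not reach this height (z outside [0.5, 24]); Taking the union: only the r=10 cylinder at (-1, 3) is present, so the union is just that shape — area = 282.84 mm²; (whole slice rotated 20° about Z — lengths, areas and connectivity unchanged). Checking containment: the cross-section at z = 24.25 is a subset of the cross-section at z = 4.5.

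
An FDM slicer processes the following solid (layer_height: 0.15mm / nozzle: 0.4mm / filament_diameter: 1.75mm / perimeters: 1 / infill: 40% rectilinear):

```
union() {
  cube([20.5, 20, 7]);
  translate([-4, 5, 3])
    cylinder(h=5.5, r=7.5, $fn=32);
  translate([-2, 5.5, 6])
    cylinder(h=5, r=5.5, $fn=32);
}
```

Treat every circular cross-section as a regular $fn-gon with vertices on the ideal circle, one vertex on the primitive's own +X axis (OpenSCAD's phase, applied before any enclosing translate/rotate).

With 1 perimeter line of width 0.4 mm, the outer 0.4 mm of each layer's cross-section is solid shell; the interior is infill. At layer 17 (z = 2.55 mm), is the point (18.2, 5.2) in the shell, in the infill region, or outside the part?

At z = 2.55 mm: the cube (footprint 20.5×20) is included at this height; the cylinder at (-4, 5) is not intersected at this z (z outside [3, 8.5]); the cylinder at (-2, 5.5) is absent (z outside [6, 11]); Taking the union: only the 20.5×20 cube is present, so the union is just that shape — 1 connected region. Overall, the cross-section is a single solid region. The nearest boundary edge runs (20.50, 0.00)→(20.50, 20.00); distance from the point to it = 2.30 mm. The point is inside the cross-section and 2.30 mm from the nearest boundary — more than the 0.4 mm shell width (1 × 0.4), so it's in the infill interior.

infill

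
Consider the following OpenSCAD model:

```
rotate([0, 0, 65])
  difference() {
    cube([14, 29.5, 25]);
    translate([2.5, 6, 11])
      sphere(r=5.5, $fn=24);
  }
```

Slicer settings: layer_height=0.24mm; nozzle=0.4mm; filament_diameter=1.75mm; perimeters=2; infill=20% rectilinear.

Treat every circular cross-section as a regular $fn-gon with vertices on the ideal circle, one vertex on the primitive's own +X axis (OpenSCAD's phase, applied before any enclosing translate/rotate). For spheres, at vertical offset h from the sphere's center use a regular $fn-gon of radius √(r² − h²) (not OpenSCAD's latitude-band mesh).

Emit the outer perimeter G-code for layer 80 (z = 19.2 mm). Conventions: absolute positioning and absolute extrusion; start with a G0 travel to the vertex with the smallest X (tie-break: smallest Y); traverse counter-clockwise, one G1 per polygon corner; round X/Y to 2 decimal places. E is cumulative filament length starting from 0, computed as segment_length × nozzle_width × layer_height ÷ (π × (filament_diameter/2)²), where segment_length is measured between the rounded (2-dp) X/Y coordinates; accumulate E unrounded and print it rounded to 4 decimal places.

G0 X-26.74 Y12.47 Z19.20
G1 X0.00 Y0.00 E1.1776
G1 X5.92 Y12.69 E1.7365
G1 X-20.82 Y25.16 E2.9141
G1 X-26.74 Y12.47 E3.4730

At z = 19.2 mm: the cube is present — its section is the full 14×29.5 rectangle; the sphere at (2.5, 6) is absent (|z−center|=8.200 > r=5.5); Taking the first minus the rest: none of the subtracted shapes is present at this height, so the 14×29.5 cube is unchanged — 1 connected region; (rotated 65° about Z; rotation is an isometry so areas/perimeters/island counts are preserved). The outline is a single polygon with 4 vertices. Extrusion per mm of travel: 0.4 × 0.24 / (π × 0.875²) = 0.039912. Accumulating E over each segment gives final E = 3.4730.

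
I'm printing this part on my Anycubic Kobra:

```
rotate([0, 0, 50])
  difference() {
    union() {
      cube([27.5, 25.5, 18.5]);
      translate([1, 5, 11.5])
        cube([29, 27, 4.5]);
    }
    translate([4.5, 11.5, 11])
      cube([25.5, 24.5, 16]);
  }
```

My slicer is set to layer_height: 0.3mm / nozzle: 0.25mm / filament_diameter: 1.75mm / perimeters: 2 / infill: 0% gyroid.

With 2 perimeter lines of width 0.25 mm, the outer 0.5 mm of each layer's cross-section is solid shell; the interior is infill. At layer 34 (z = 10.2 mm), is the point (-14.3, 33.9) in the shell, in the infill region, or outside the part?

outside

At z = 10.2 mm: the cube (footprint 27.5×25.5) is included at this height; the cube at (1, 5) is not intersected at this z (z outside [11.5, 16]); Combining (union): only the 27.5×25.5 cube is present, so the union is just that shape — 1 connected region; the cube at (4.5, 11.5) does not reach this height (z outside [11, 27]); After the difference (first − rest): none of the subtracted shapes is present at this height, so that combined region is unchanged — 1 connected region; (whole slice rotated 50° about Z — lengths, areas and connectivity unchanged). Overall, the cross-section is a single solid region. Undo the 50° rotation: the query point maps to (16.777, 32.745) in the un-rotated model frame. The nearest boundary edge runs (27.50, 25.50)→(0.00, 25.50); distance from the point to it = 7.24 mm. The point is not inside any of the regions above, so it lies outside the cross-section (7.24 mm from the nearest boundary).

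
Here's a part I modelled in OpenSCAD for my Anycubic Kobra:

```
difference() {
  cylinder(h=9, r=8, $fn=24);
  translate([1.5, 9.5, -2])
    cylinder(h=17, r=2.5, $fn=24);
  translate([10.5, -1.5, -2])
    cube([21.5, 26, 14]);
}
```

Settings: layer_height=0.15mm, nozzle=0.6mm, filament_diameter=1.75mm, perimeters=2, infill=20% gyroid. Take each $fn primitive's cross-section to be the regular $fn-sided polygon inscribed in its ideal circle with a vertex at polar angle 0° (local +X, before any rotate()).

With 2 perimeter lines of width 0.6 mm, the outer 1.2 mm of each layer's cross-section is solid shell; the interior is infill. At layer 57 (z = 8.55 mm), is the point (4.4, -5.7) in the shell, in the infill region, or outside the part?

At z = 8.55 mm: the r=8 cylinder gives a regular 24-gon of circumradius 8 (constant along its height); the r=2.5 cylinder at (1.5, 9.5) contributes a regular 24-gon of circumradius 2.5; the cube at (10.5, -1.5) (footprint 21.5×26) is included at this height; Subtracting the remaining from the first: starting from the r=8 cylinder, the r=2.5 cylinder at (1.5, 9.5) partially overlaps it — only the 1.89 mm² overlap (of its 19.41 mm²) is removed, clipping the outline; the 21.5×26 cube at (10.5, -1.5) misses the remaining region (no effect) — 1 connected region. Overall, the cross-section is a single solid region. The nearest boundary edge runs (5.66, -5.66)→(4.00, -6.93); distance from the point to it = 0.73 mm. The point is inside the cross-section, 0.73 mm from the nearest boundary — within the 1.2 mm shell band (2 × 0.6).

shell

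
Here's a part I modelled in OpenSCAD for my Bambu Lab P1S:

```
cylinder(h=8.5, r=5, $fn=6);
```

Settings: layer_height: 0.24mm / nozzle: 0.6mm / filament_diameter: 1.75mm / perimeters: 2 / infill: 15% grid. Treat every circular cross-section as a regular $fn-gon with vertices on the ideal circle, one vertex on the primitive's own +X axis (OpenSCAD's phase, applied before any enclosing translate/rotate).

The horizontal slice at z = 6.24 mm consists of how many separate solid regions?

At z = 6.24 mm: the r=5 cylinder gives a regular 6-gon of circumradius 5 (constant along its height). The result has 1 disconnected region.

1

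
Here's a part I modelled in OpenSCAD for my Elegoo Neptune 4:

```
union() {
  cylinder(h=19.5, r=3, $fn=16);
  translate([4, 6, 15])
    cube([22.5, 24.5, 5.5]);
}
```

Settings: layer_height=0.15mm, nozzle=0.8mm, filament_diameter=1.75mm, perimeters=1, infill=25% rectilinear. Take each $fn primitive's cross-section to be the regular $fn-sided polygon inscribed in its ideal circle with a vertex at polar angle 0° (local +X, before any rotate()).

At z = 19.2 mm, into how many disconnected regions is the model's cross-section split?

At z = 19.2 mm: the cylinder: section is a regular 16-gon, circumradius r=3; the cube at (4, 6) (footprint 22.5×24.5) is included at this height; Combining (union): the 2 present regions are separate (no shared area or edge), so areas and boundary lengths simply add and each stays a separate island — 2 connected regions. The result has 2 disconnected regions.

2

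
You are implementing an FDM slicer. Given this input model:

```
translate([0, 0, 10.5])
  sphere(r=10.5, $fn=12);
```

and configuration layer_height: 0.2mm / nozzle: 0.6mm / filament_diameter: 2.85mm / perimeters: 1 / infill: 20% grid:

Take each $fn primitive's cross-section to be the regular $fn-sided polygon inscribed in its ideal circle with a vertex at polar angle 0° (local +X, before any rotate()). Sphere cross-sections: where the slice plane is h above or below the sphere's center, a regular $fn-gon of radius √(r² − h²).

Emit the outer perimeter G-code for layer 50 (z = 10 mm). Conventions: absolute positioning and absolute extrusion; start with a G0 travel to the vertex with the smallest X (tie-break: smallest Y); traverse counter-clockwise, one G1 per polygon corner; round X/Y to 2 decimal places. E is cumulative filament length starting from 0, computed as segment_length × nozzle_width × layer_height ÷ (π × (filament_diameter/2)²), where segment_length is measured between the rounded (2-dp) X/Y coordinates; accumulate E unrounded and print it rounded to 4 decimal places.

G0 X-10.49 Y0.00 Z10.00
G1 X-9.08 Y-5.24 E0.1021
G1 X-5.24 Y-9.08 E0.2042
G1 X0.00 Y-10.49 E0.3063
G1 X5.24 Y-9.08 E0.4084
G1 X9.08 Y-5.24 E0.5105
G1 X10.49 Y0.00 E0.6126
G1 X9.08 Y5.24 E0.7147
G1 X5.24 Y9.08 E0.8168
G1 X0.00 Y10.49 E0.9189
G1 X-5.24 Y9.08 E1.0210
G1 X-9.08 Y5.24 E1.1231
G1 X-10.49 Y0.00 E1.2252

At z = 10 mm: the sphere: section is a regular 12-gon, circumradius = √(r²−h²) = √(10.5²−0.5²) = 10.488. The outline is a single polygon with 12 vertices. Extrusion per mm of travel: 0.6 × 0.2 / (π × 1.425²) = 0.018811. Accumulating E over each segment gives final E = 1.2252.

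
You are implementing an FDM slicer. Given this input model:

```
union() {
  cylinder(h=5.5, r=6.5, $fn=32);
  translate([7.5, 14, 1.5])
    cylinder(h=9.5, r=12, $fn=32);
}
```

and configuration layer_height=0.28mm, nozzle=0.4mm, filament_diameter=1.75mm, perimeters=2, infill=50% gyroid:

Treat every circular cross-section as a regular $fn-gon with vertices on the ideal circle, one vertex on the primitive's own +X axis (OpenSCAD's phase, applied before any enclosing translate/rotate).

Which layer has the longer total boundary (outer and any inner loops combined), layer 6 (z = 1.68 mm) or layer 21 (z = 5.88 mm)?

layer 6 (z = 1.68 mm)

Layer 6 (z = 1.68): the r=6.5 cylinder gives a regular 32-gon of circumradius 6.5 (constant along its height) (perimeter = 2·32·6.500·sin(180°/32) = 40.78 mm); the cylinder at (7.5, 14): section is a regular 32-gon, circumradius r=12 (perimeter = 2·32·12.000·sin(180°/32) = 75.28 mm); Taking the union: the regions partially overlap (shared area 15.35 mm²), so the edge portions inside another operand are dropped and the merged outline is re-measured after clipping — boundary = 97.42 mm. So its perimeter = 97.42 mm. Layer 21 (z = 5.88): the cylinder is absent (z outside [0, 5.5]); the r=12 cylinder at (7.5, 14) gives a regular 32-gon of circumradius 12 (constant along its height) (perimeter = 2·32·12.000·sin(180°/32) = 75.28 mm); Merging all regions: only the r=12 cylinder at (7.5, 14) is present, so the union is just that shape — boundary = 75.28 mm. So its perimeter = 75.28 mm. Layer 6 is larger (97.42 vs 75.28 mm).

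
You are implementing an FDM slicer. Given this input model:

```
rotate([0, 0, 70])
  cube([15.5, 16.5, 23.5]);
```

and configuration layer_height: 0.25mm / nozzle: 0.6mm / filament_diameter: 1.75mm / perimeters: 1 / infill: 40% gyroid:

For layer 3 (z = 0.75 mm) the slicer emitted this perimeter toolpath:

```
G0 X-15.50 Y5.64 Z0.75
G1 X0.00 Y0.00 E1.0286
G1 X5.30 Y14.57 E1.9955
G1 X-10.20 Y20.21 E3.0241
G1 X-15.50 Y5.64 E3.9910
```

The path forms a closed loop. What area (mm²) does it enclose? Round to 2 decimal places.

Apply the shoelace formula to the sequence of (X, Y) vertices; enclosed area = 255.73 mm².

255.73 mm²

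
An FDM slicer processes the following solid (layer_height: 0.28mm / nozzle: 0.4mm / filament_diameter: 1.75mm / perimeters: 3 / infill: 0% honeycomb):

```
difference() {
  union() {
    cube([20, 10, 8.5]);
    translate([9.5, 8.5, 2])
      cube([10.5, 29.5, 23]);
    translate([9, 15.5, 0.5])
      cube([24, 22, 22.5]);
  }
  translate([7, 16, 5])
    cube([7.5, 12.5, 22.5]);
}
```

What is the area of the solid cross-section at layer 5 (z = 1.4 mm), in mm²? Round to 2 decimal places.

At z = 1.4 mm: the cube (footprint 20×10) is included at this height (area 200.00 mm²); the cube at (9.5, 8.5) is absent (z outside [2, 25]); the cube at (9, 15.5) (footprint 24×22) is included at this height (area 528.00 mm²); Taking the union: the 2 present regions are separate (no shared area or edge), so areas and boundary lengths simply add and each stays a separate island — area = 728.00 mm²; the cube at (7, 16) is absent (z outside [5, 27.5]); After the difference (first − rest): none of the subtracted shapes is present at this height, so that combined region is unchanged — area = 728.00 mm². Overall, the cross-section has 2 separate islands. Net area = 728.00 mm².

728.00 mm²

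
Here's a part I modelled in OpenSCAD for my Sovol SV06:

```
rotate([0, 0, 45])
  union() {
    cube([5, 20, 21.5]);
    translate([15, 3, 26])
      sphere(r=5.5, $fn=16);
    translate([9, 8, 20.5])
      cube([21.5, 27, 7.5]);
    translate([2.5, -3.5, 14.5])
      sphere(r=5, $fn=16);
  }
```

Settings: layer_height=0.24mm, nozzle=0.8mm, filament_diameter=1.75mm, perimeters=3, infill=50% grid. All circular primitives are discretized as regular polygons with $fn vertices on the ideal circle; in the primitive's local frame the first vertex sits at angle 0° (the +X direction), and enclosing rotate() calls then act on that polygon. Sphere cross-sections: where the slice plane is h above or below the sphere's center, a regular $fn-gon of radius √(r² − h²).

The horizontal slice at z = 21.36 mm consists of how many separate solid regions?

3

At z = 21.36 mm: the cube (footprint 5×20) is included at this height; the r=5.5 sphere at (15, 3) contributes a regular 16-gon of circumradius √(5.5²−4.64²) = 2.953; the cube at (9, 8) (footprint 21.5×27) is included at this height; the sphere at (2.5, -3.5) does not reach this height (|z−center|=6.860 > r=5); Taking the union: the 3 present regions are separate (no shared area or edge), so areas and boundary lengths simply add and each stays a separate island — 3 connected regions; (whole slice rotated 45° about Z — lengths, areas and connectivity unchanged). The result has 3 disconnected regions.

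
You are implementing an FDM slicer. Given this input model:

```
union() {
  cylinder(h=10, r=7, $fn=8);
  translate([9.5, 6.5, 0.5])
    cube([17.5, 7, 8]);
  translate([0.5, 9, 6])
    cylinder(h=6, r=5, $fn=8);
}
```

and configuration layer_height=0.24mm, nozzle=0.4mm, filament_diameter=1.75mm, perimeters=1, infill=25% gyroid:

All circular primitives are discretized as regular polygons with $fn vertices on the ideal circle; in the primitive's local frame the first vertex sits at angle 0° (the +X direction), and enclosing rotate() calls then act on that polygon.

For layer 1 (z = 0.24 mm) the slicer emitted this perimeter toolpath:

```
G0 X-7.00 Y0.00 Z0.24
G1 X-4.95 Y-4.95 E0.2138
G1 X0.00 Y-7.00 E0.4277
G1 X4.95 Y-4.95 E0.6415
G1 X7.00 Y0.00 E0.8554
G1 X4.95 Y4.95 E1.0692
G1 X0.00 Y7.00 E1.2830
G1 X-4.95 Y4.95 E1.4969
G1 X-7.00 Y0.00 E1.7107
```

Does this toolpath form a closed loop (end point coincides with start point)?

Start point (G0): (-7.00, 0.00). End point (last G1): the path returns to the start — closed.

yes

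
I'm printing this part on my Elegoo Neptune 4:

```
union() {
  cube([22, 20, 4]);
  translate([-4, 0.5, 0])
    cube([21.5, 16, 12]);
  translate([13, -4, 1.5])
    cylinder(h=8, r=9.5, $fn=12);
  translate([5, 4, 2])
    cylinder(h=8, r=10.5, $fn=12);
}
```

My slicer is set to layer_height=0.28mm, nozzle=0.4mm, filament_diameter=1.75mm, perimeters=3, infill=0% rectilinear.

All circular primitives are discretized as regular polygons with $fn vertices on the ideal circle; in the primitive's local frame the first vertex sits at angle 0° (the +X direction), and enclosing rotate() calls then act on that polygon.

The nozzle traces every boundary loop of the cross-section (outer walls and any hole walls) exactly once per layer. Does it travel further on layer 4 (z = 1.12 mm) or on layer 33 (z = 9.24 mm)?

layer 33 (z = 9.24 mm)

Layer 4 (z = 1.12): the cube (footprint 22×20) is included at this height (perimeter 84.00 mm); the cube at (-4, 0.5) is present — its section is the full 21.5×16 rectangle (perimeter 75.00 mm); the cylinder at (13, -4) is not intersected at this z (z outside [1.5, 9.5]); the cylinder at (5, 4) is not intersected at this z (z outside [2, 10]); Merging all regions: the regions partially overlap (shared area 280.00 mm²), so the edge portions inside another operand are dropped and the merged outline is re-measured after clipping — boundary = 92.00 mm. So its perimeter = 92.00 mm. Layer 33 (z = 9.24): the cube is not intersected at this z (z outside [0, 4]); the cube at (-4, 0.5) (footprint 21.5×16) is included at this height (perimeter 75.00 mm); the r=9.5 cylinder at (13, -4) gives a regular 12-gon of circumradius 9.5 (constant along its height) (perimeter = 2·12·9.500·sin(180°/12) = 59.01 mm); the r=10.5 cylinder at (5, 4) contributes a regular 12-gon of circumradius 10.5 (perimeter = 2·12·10.500·sin(180°/12) = 65.22 mm); Merging all regions: the regions partially overlap (shared area 329.66 mm²), so the edge portions inside another operand are dropped and the merged outline is re-measured after clipping — boundary = 99.07 mm. So its perimeter = 99.07 mm. Layer 33 is larger (99.07 vs 92.00 mm).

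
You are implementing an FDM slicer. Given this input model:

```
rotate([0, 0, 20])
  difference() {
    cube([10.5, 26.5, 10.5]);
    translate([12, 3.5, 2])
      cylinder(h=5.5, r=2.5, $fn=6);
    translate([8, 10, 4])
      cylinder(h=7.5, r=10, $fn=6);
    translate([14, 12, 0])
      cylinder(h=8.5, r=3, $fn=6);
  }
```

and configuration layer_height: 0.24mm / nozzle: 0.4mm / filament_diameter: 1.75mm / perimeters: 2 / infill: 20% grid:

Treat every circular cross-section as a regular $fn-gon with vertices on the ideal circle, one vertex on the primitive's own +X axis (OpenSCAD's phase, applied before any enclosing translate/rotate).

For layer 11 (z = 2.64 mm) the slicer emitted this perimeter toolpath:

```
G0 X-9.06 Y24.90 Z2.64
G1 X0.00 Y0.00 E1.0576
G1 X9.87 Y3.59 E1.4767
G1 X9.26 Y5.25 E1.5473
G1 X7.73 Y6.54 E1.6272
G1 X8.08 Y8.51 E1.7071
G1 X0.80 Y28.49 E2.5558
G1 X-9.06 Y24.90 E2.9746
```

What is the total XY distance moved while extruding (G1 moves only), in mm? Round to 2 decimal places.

74.53 mm

Sum the Euclidean lengths of each G1 segment: total = 74.53 mm.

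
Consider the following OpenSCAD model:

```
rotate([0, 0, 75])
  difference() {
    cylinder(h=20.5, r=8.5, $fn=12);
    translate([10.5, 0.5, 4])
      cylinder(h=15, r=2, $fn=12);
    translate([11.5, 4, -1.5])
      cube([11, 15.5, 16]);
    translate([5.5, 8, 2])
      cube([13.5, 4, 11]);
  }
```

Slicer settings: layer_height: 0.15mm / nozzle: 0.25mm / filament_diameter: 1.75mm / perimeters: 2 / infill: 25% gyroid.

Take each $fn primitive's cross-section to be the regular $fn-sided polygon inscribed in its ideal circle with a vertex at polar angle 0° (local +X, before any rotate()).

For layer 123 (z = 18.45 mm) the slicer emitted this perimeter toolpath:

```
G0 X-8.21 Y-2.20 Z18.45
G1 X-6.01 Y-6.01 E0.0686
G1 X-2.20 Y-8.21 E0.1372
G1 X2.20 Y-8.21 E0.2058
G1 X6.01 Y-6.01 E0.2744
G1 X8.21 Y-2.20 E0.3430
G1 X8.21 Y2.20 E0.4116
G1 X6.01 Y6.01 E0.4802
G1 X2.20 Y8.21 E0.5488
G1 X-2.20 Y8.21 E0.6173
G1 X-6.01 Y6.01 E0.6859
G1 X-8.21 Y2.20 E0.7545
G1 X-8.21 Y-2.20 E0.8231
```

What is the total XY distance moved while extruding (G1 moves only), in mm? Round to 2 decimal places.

Sum the Euclidean lengths of each G1 segment: total = 52.80 mm.

52.80 mm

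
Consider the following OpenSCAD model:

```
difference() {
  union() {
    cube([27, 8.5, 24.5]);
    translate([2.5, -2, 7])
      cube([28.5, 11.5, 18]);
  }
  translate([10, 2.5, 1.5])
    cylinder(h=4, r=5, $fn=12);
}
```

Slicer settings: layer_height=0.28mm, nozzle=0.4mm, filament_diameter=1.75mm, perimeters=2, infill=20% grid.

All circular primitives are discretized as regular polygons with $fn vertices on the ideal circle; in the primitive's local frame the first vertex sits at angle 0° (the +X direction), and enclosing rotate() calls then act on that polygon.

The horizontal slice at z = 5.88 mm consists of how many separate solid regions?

At z = 5.88 mm: the 27×8.5 cube contributes its full rectangle; the cube at (2.5, -2) is absent (z outside [7, 25]); Merging all regions: only the 27×8.5 cube is present, so the union is just that shape — 1 connected region; the cylinder at (10, 2.5) does not reach this height (z outside [1.5, 5.5]); Taking the first minus the rest: none of the subtracted shapes is present at this height, so the result so far is unchanged — 1 connected region. The result has 1 disconnected region.

1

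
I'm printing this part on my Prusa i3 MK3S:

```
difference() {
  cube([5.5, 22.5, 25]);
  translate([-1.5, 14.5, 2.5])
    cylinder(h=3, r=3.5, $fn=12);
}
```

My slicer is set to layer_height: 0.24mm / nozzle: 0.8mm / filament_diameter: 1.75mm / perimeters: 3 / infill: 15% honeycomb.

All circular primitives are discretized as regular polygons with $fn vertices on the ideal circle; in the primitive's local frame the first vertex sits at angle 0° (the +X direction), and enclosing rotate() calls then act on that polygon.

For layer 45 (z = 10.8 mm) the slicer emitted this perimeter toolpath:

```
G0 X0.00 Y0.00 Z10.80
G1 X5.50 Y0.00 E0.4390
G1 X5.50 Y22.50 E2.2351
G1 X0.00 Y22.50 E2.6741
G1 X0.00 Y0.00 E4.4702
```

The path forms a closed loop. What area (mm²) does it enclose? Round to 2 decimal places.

Apply the shoelace formula to the sequence of (X, Y) vertices; enclosed area = 123.75 mm².

123.75 mm²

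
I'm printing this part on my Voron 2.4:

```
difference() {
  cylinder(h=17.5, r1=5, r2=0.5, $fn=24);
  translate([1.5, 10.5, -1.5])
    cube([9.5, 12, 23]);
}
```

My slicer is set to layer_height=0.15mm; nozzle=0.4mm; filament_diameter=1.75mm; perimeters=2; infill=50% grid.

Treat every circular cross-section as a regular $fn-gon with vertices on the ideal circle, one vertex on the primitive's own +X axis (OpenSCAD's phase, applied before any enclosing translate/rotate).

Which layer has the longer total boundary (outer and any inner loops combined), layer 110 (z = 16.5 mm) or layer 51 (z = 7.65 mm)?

Layer 110 (z = 16.5): the cone contributes a regular 24-gon of circumradius 0.757 (interpolated between r1=5 and r2=0.5 at t=0.943) (perimeter = 2·24·0.757·sin(180°/24) = 4.74 mm); the 9.5×12 cube at (1.5, 10.5) contributes its full rectangle (perimeter 43.00 mm); After the difference (first − rest): starting from the cone, the 9.5×12 cube at (1.5, 10.5) misses the remaining region (no effect) — boundary = 4.74 mm. So its perimeter = 4.74 mm. Layer 51 (z = 7.65): the cone contributes a regular 24-gon of circumradius 3.033 (interpolated between r1=5 and r2=0.5 at t=0.437) (perimeter = 2·24·3.033·sin(180°/24) = 19.00 mm); the 9.5×12 cube at (1.5, 10.5) contributes its full rectangle (perimeter 43.00 mm); Subtracting the remaining from the first: starting from the cone, the 9.5×12 cube at (1.5, 10.5) misses the remaining region (no effect) — boundary = 19.00 mm. So its perimeter = 19.00 mm. Layer 51 is larger (19.00 vs 4.74 mm).

layer 51 (z = 7.65 mm)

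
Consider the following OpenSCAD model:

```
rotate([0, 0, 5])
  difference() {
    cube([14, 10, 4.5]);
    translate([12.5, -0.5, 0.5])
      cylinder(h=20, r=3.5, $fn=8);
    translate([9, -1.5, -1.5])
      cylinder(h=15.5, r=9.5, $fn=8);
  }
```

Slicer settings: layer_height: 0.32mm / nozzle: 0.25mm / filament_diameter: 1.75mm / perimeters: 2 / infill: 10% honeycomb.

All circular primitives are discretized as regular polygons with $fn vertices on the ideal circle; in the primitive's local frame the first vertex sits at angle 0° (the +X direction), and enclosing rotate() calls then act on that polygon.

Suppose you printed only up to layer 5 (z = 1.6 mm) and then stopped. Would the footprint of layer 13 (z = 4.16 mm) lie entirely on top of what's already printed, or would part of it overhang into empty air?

entirely on top

Compare the two slices. At z = 1.6: the cube is present — its section is the full 14×10 rectangle (area 140.00 mm²); the r=3.5 cylinder at (12.5, -0.5) contributes a regular 8-gon of circumradius 3.5 (area = (8/2)·3.500²·sin(360°/8) = 34.65 mm²); the cylinder at (9, -1.5): section is a regular 8-gon, circumradius r=9.5 (area = (8/2)·9.500²·sin(360°/8) = 255.27 mm²); After the difference (first − rest): starting from the 14×10 cube (140.00 mm²), the r=3.5 cylinder at (12.5, -0.5) partially overlaps it — only the 11.00 mm² overlap (of its 34.65 mm²) is removed, clipping the outline; the r=9.5 cylinder at (9, -1.5) partially overlaps it — only the 73.86 mm² overlap (of its 255.27 mm²) is removed, clipping the outline — area = 55.15 mm²; (rotated 5° about Z; rotation is an isometry so areas/perimeters/island counts are preserved). At z = 4.16: the cube (footprint 14×10) is included at this height (area 140.00 mm²); the r=3.5 cylinder at (12.5, -0.5) contributes a regular 8-gon of circumradius 3.5 (area = (8/2)·3.500²·sin(360°/8) = 34.65 mm²); the cylinder at (9, -1.5): section is a regular 8-gon, circumradius r=9.5 (area = (8/2)·9.500²·sin(360°/8) = 255.27 mm²); After the difference (first − rest): starting from the 14×10 cube (140.00 mm²), the r=3.5 cylinder at (12.5, -0.5) partially overlaps it — only the 11.00 mm² overlap (of its 34.65 mm²) is removed, clipping the outline; the r=9.5 cylinder at (9, -1.5) partially overlaps it — only the 73.86 mm² overlap (of its 255.27 mm²) is removed, clipping the outline — area = 55.15 mm²; (rotated 5° about Z; rotation is an isometry so areas/perimeters/island counts are preserved). Checking containment: the cross-section at z = 4.16 is a subset of the cross-section at z = 1.6.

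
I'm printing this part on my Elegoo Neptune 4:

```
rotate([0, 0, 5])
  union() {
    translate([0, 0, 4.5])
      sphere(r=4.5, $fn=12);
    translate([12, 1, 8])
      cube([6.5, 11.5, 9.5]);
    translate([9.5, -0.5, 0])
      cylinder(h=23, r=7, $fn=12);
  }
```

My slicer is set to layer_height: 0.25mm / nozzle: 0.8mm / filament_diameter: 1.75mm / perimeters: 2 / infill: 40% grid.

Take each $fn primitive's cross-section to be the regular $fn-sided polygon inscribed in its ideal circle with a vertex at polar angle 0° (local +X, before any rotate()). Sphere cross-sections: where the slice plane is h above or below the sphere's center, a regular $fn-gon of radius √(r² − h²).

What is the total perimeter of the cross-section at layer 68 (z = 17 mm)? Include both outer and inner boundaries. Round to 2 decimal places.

63.82 mm

At z = 17 mm: the sphere is not intersected at this z (|z−center|=12.500 > r=4.5); the cube at (12, 1) (footprint 6.5×11.5) is included at this height (perimeter 36.00 mm); the r=7 cylinder at (9.5, -0.5) gives a regular 12-gon of circumradius 7 (constant along its height) (perimeter = 2·12·7.000·sin(180°/12) = 43.48 mm); Taking the union: the regions partially overlap (shared area 13.64 mm²), so the edge portions inside another operand are dropped and the merged outline is re-measured after clipping — boundary = 63.82 mm; (rotated 5° about Z; rotation is an isometry so areas/perimeters/island counts are preserved). Overall, the cross-section is a single solid region. Total boundary length (outer) = 63.82 mm.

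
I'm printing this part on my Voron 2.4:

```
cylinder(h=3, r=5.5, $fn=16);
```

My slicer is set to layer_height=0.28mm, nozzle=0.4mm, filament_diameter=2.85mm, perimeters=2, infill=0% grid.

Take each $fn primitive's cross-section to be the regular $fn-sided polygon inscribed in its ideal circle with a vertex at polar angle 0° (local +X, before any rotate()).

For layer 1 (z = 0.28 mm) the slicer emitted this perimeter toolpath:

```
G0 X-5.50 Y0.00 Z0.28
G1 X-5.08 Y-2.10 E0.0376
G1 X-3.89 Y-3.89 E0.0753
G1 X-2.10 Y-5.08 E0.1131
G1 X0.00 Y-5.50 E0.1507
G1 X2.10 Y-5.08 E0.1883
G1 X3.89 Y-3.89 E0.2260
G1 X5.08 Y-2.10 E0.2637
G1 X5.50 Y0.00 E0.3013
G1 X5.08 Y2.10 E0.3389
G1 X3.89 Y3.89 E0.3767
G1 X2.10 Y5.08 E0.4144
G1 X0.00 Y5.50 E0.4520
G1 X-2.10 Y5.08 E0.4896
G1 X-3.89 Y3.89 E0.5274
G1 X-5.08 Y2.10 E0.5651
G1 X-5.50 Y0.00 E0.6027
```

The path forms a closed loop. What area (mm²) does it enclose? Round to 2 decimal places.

92.57 mm²

Apply the shoelace formula to the sequence of (X, Y) vertices; enclosed area = 92.57 mm².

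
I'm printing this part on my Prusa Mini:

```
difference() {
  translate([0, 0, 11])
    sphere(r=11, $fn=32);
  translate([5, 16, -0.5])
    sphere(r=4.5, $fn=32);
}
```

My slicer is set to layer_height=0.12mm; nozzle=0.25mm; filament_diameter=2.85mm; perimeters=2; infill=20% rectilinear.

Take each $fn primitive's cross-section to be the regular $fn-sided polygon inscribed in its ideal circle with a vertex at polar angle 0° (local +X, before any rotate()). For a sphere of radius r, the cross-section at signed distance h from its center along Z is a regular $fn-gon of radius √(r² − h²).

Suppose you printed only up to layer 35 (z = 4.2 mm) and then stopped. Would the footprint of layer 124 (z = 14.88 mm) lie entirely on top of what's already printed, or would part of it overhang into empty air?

part overhangs

Compare the two slices. At z = 4.2: the r=11 sphere contributes a regular 32-gon of circumradius √(11²−6.8²) = 8.646 (area = (32/2)·8.646²·sin(360°/32) = 233.36 mm²); the sphere at (5, 16) does not reach this height (|z−center|=4.700 > r=4.5); After the difference (first − rest): none of the subtracted shapes is present at this height, so the r=11 sphere is unchanged — area = 233.36 mm². At z = 14.88: the r=11 sphere slices to a regular 32-gon of circumradius 10.293 (√(r²−h²) with h=3.88 from center) (area = (32/2)·10.293²·sin(360°/32) = 330.70 mm²); the sphere at (5, 16) is not intersected at this z (|z−center|=15.380 > r=4.5); Subtracting the remaining from the first: none of the subtracted shapes is present at this height, so the r=11 sphere is unchanged — area = 330.70 mm². Checking containment: at z = 14.88 the cross-section extends beyond the z = 4.2 cross-section by about 97.34 mm².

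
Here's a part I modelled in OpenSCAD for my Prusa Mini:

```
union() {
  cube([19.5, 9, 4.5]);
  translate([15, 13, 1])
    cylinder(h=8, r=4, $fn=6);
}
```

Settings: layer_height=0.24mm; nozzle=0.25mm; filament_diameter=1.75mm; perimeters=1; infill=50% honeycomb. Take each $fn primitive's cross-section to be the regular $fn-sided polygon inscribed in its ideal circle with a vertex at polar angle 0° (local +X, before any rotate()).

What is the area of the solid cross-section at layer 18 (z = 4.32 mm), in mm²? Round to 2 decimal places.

At z = 4.32 mm: the 19.5×9 cube contributes its full rectangle (area 175.50 mm²); the r=4 cylinder at (15, 13) contributes a regular 6-gon of circumradius 4 (area = (6/2)·4.000²·sin(360°/6) = 41.57 mm²); Merging all regions: the 2 present regions are separate (no shared area or edge), so areas and boundary lengths simply add and each stays a separate island — area = 217.07 mm². Overall, the cross-section has 2 separate islands. Net area = 217.07 mm².

217.07 mm²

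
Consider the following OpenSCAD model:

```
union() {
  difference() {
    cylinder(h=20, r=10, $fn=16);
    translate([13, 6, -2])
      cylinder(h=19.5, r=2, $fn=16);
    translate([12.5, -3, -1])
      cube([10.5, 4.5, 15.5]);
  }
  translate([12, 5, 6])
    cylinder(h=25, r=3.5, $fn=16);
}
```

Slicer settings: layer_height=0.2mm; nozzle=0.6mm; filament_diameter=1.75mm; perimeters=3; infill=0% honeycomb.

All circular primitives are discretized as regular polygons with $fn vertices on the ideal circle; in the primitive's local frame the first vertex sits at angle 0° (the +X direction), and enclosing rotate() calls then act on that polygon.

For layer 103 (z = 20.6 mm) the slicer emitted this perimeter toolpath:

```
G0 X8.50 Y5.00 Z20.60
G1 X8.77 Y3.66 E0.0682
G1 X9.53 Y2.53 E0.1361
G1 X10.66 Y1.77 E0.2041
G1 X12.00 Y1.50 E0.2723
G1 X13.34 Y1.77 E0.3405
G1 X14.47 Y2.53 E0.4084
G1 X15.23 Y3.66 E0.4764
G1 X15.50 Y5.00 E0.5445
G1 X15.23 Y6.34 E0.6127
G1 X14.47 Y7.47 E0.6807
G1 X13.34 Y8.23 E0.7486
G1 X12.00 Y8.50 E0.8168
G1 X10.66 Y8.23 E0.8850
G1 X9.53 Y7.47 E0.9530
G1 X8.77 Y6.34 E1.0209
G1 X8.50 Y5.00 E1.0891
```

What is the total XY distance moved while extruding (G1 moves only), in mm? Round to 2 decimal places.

Sum the Euclidean lengths of each G1 segment: total = 21.83 mm.

21.83 mm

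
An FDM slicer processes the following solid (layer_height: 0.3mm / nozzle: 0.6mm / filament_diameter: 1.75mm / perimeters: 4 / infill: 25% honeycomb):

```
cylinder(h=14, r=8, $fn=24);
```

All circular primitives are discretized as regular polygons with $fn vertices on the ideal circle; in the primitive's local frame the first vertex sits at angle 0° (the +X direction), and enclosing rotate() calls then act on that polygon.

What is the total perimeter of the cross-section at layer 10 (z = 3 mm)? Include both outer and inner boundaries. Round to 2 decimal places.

50.12 mm

At z = 3 mm: the r=8 cylinder gives a regular 24-gon of circumradius 8 (constant along its height) (perimeter = 2·24·8.000·sin(180°/24) = 50.12 mm). Overall, the cross-section is a single solid region. Total boundary length (outer) = 50.12 mm.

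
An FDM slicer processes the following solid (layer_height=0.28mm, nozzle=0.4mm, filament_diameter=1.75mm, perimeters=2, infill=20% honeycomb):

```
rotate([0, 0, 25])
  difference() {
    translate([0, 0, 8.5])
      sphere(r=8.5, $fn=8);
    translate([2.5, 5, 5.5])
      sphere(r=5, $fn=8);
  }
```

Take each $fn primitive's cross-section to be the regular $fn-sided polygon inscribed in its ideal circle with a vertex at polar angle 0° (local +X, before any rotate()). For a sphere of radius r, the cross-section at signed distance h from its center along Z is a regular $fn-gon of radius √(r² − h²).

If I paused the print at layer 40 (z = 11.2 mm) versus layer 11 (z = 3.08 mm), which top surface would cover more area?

Layer 40 (z = 11.2): the r=8.5 sphere slices to a regular 8-gon of circumradius 8.060 (√(r²−h²) with h=2.7 from center) (area = (8/2)·8.060²·sin(360°/8) = 183.73 mm²); the sphere at (2.5, 5) does not reach this height (|z−center|=5.700 > r=5); Taking the first minus the rest: none of the subtracted shapes is present at this height, so the r=8.5 sphere is unchanged — area = 183.73 mm²; (rotated 25° about Z; rotation is an isometry so areas/perimeters/island counts are preserved). So its area = 183.73 mm². Layer 11 (z = 3.08): the r=8.5 sphere contributes a regular 8-gon of circumradius √(8.5²−5.42²) = 6.548 (area = (8/2)·6.548²·sin(360°/8) = 121.26 mm²); the r=5 sphere at (2.5, 5) slices to a regular 8-gon of circumradius 4.375 (√(r²−h²) with h=2.42 from center) (area = (8/2)·4.375²·sin(360°/8) = 54.15 mm²); After the difference (first − rest): starting from the r=8.5 sphere (121.26 mm²), the r=5 sphere at (2.5, 5) partially overlaps it — only the 28.38 mm² overlap (of its 54.15 mm²) is removed, clipping the outline — area = 92.88 mm²; (whole slice rotated 25° about Z — lengths, areas and connectivity unchanged). So its area = 92.88 mm². Layer 40 is larger (183.73 vs 92.88 mm²).

layer 40 (z = 11.2 mm)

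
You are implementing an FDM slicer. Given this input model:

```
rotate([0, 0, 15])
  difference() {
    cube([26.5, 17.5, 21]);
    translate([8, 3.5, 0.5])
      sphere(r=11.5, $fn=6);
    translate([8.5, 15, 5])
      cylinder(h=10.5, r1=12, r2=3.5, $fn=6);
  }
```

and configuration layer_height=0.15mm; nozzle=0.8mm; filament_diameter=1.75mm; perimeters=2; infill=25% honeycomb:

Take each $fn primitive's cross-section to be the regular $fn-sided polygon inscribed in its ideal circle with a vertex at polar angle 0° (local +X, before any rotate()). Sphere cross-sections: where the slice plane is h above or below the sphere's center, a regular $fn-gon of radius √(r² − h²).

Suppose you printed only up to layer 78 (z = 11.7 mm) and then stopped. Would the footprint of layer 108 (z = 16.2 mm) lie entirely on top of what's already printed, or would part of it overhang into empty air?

part overhangs

Compare the two slices. At z = 11.7: the cube is present — its section is the full 26.5×17.5 rectangle (area 463.75 mm²); the sphere at (8, 3.5): section is a regular 6-gon, circumradius = √(r²−h²) = √(11.5²−11.2²) = 2.610 (area = (6/2)·2.610²·sin(360°/6) = 17.69 mm²); the cone at (8.5, 15) (r1=12→r2=3.5) has section circumradius 6.576 here — a regular 6-gon (area = (6/2)·6.576²·sin(360°/6) = 112.36 mm²); Taking the first minus the rest: starting from the 26.5×17.5 cube (463.75 mm²), the r=11.5 sphere at (8, 3.5) lies wholly inside it (removes its full 17.69 mm² and its 15.66 mm outline becomes a hole wall); the cone at (8.5, 15) partially overlaps it — only the 85.45 mm² overlap (of its 112.36 mm²) is removed, clipping the outline — area = 360.61 mm²; (rotated 15° about Z; rotation is an isometry so areas/perimeters/island counts are preserved). At z = 16.2: the cube is present — its section is the full 26.5×17.5 rectangle (area 463.75 mm²); the sphere at (8, 3.5) is not intersected at this z (|z−center|=15.700 > r=11.5); the cone at (8.5, 15) is not intersected at this z (z outside [5, 15.5]); Subtracting the remaining from the first: none of the subtracted shapes is present at this height, so the 26.5×17.5 cube is unchanged — area = 463.75 mm²; (whole slice rotated 15° about Z — lengths, areas and connectivity unchanged). Checking containment: at z = 16.2 the cross-section extends beyond the z = 11.7 cross-section by about 103.14 mm².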